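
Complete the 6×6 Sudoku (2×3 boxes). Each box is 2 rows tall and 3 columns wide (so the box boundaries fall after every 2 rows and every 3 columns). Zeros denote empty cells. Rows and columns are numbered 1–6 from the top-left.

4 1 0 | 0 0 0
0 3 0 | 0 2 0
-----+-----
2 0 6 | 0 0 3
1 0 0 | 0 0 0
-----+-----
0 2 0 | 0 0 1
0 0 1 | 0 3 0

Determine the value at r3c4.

5

r2c3 = 5: row 2 has {2,3}; col 3 has {1,6}; box has {1,3,4} → only 5 remains.
r1c3 = 2: row 1 has {1,4}; col 3 has {1,5,6}; box has {1,3,4,5} → only 2 remains.
r2c1 = 6: row 2 has {2,3,5}; col 1 has {1,2,4}; box has {1,2,3,4,5} → only 6 remains.
r2c6 = 4: row 2 has {2,3,5,6}; col 6 has {1,3}; box has {2} → only 4 remains.
r6c1 = 5: row 6 has {1,3}; col 1 has {1,2,4,6}; box has {1,2} → only 5 remains.
r2c4 = 1: row 2 has {2,3,4,5,6}; col 4 has {}; box has {2,4} → only 1 remains.
r5c1 = 3: row 5 has {1,2}; col 1 has {1,2,4,5,6}; box has {1,2,5} → only 3 remains.
r5c3 = 4: row 5 has {1,2,3}; col 3 has {1,2,5,6}; box has {1,2,3,5} → only 4 remains.
r6c2 = 6: row 6 has {1,3,5}; col 2 has {1,2,3}; box has {1,2,3,4,5} → only 6 remains.
r6c6 = 2: row 6 has {1,3,5,6}; col 6 has {1,3,4}; box has {1,3} → only 2 remains.
r4c3 = 3: row 4 has {1}; col 3 has {1,2,4,5,6}; box has {1,2,6} → only 3 remains.
r6c4 = 4: row 6 has {1,2,3,5,6}; col 4 has {1}; box has {1,2,3} → only 4 remains.
r3c4 = 5: row 3 has {2,3,6}; col 4 has {1,4}; box has {3} → only 5 remains.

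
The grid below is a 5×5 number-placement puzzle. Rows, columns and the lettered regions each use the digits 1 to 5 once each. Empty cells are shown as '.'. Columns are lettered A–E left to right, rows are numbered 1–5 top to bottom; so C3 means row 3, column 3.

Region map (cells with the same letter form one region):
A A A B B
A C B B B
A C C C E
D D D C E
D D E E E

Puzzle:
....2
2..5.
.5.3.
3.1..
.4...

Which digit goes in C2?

4

B2 = 1: row 2 has {2,5}; col 2 has {4,5}; region has {3,5} → only 1 remains.
B4 = 2: row 4 has {1,3}; col 2 has {1,4,5}; region has {1,3,4} → only 2 remains.
D4 = 4: row 4 has {1,2,3}; col 4 has {3,5}; region has {1,3,5} → only 4 remains.
E4 = 5: row 4 has {1,2,3,4}; col 5 has {2}; region has {} → only 5 remains.
A5 = 5: row 5 has {4}; col 1 has {2,3}; region has {1,2,3,4} → only 5 remains.
B1 = 3: row 1 has {2}; col 2 has {1,2,4,5}; region has {2} → only 3 remains.
D1 = 1: row 1 has {2,3}; col 4 has {3,4,5}; region has {2,5} → only 1 remains.
C3 = 2: row 3 has {3,5}; col 3 has {1}; region has {1,3,4,5} → only 2 remains.
C5 = 3: row 5 has {4,5}; col 3 has {1,2}; region has {5} → only 3 remains.
D5 = 2: row 5 has {3,4,5}; col 4 has {1,3,4,5}; region has {3,5} → only 2 remains.
E5 = 1: row 5 has {2,3,4,5}; col 5 has {2,5}; region has {2,3,5} → only 1 remains.
A1 = 4: row 1 has {1,2,3}; col 1 has {2,3,5}; region has {2,3} → only 4 remains.
C1 = 5: row 1 has {1,2,3,4}; col 3 has {1,2,3}; region has {2,3,4} → only 5 remains.
C2 = 4: row 2 has {1,2,5}; col 3 has {1,2,3,5}; region has {1,2,5} → only 4 remains.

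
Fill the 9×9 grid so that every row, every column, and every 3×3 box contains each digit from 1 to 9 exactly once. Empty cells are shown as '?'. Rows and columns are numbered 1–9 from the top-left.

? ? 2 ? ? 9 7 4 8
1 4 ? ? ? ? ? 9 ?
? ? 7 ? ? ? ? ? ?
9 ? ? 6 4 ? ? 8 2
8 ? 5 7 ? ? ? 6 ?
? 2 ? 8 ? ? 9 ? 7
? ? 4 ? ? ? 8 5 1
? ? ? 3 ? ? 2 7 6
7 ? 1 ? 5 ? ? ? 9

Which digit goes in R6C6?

5

R4C3 = 3 (sole candidate).
R5C2 = 1 (sole candidate).
R6C3 = 6 (sole candidate).
R8C1 = 5 (sole candidate).
R9C8 = 3 (sole candidate).
R2C3 = 8 (sole candidate).
R4C2 = 7 (sole candidate).
R6C1 = 4 (sole candidate).
R6C8 = 1 (sole candidate).
R8C3 = 9 (sole candidate).
R9C7 = 4 (sole candidate).
R3C8 = 2 (sole candidate).
R4C7 = 5 (sole candidate).
R5C7 = 3 (sole candidate).
R5C9 = 4 (sole candidate).
R6C5 = 3 (sole candidate).
R6C6 = 5: row 6 has {1,2,3,4,6,7,8,9}; col 6 has {9}; box has {3,4,6,7,8} → only 5 remains.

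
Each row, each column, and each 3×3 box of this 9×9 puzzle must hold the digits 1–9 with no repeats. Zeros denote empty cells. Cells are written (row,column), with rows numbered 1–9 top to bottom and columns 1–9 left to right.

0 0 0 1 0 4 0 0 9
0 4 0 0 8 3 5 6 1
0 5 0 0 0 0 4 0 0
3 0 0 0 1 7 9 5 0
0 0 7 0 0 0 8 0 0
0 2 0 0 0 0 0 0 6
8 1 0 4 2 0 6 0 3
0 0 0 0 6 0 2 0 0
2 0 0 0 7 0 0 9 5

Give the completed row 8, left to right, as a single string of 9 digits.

735961248

(1,5) = 5: row 1 has {1,4,9}; col 5 has {1,2,6,7,8}; box has {1,3,4,8} → only 5 remains.
(3,5) = 9: row 3 has {4,5}; col 5 has {1,2,5,6,7,8}; box has {1,3,4,5,8} → only 9 remains.
(7,8) = 7: row 7 has {1,2,3,4,6,8}; col 8 has {5,6,9}; box has {2,3,5,6,9} → only 7 remains.
(9,7) = 1: row 9 has {2,5,7,9}; col 7 has {2,4,5,6,8,9}; box has {2,3,5,6,7,9} → only 1 remains.
(9,6) = 8: row 9 has {1,2,5,7,9}; col 6 has {3,4,7}; box has {2,4,6,7} → only 8 remains.
(9,4) = 3: row 9 has {1,2,5,7,8,9}; col 4 has {1,4}; box has {2,4,6,7,8} → only 3 remains.
(9,2) = 6: row 9 has {1,2,3,5,7,8,9}; col 2 has {1,2,4,5}; box has {1,2,8} → only 6 remains.
(9,3) = 4: row 9 has {1,2,3,5,6,7,8,9}; col 3 has {7}; box has {1,2,6,8} → only 4 remains.
(4,2) = 8: row 4 has {1,3,5,7,9}; col 2 has {1,2,4,5,6}; box has {2,3,7} → only 8 remains.
(4,3) = 6: row 4 has {1,3,5,7,8,9}; col 3 has {4,7}; box has {2,3,7,8} → only 6 remains.
(4,4) = 2: row 4 has {1,3,5,6,7,8,9}; col 4 has {1,3,4}; box has {1,7} → only 2 remains.
(4,9) = 4: row 4 has {1,2,3,5,6,7,8,9}; col 9 has {1,3,5,6,9}; box has {5,6,8,9} → only 4 remains.
(5,2) = 9: row 5 has {7,8}; col 2 has {1,2,4,5,6,8}; box has {2,3,6,7,8} → only 9 remains.
(5,9) = 2: row 5 has {7,8,9}; col 9 has {1,3,4,5,6,9}; box has {4,5,6,8,9} → only 2 remains.
(8,9) = 8: row 8 has {2,6}; col 9 has {1,2,3,4,5,6,9}; box has {1,2,3,5,6,7,9} → only 8 remains.
(2,4) = 7: row 2 has {1,3,4,5,6,8}; col 4 has {1,2,3,4}; box has {1,3,4,5,8,9} → only 7 remains.
(3,4) = 6: row 3 has {4,5,9}; col 4 has {1,2,3,4,7}; box has {1,3,4,5,7,8,9} → only 6 remains.
(3,6) = 2: row 3 has {4,5,6,9}; col 6 has {3,4,7,8}; box has {1,3,4,5,6,7,8,9} → only 2 remains.
(3,9) = 7: row 3 has {2,4,5,6,9}; col 9 has {1,2,3,4,5,6,8,9}; box has {1,4,5,6,9} → only 7 remains.
(5,4) = 5: row 5 has {2,7,8,9}; col 4 has {1,2,3,4,6,7}; box has {1,2,7} → only 5 remains.
(5,6) = 6: row 5 has {2,5,7,8,9}; col 6 has {2,3,4,7,8}; box has {1,2,5,7} → only 6 remains.
(6,6) = 9: row 6 has {2,6}; col 6 has {2,3,4,6,7,8}; box has {1,2,5,6,7} → only 9 remains.
(7,6) = 5: row 7 has {1,2,3,4,6,7,8}; col 6 has {2,3,4,6,7,8,9}; box has {2,3,4,6,7,8} → only 5 remains.
(8,4) = 9: row 8 has {2,6,8}; col 4 has {1,2,3,4,5,6,7}; box has {2,3,4,5,6,7,8} → only 9 remains.
(8,6) = 1: row 8 has {2,6,8,9}; col 6 has {2,3,4,5,6,7,8,9}; box has {2,3,4,5,6,7,8,9} → only 1 remains.
(8,8) = 4: row 8 has {1,2,6,8,9}; col 8 has {5,6,7,9}; box has {1,2,3,5,6,7,8,9} → only 4 remains.
(1,7) = 3: row 1 has {1,4,5,9}; col 7 has {1,2,4,5,6,8,9}; box has {1,4,5,6,7,9} → only 3 remains.
(2,1) = 9: row 2 has {1,3,4,5,6,7,8}; col 1 has {2,3,8}; box has {4,5} → only 9 remains.
(2,3) = 2: row 2 has {1,3,4,5,6,7,8,9}; col 3 has {4,6,7}; box has {4,5,9} → only 2 remains.
(3,1) = 1: row 3 has {2,4,5,6,7,9}; col 1 has {2,3,8,9}; box has {2,4,5,9} → only 1 remains.
(3,8) = 8: row 3 has {1,2,4,5,6,7,9}; col 8 has {4,5,6,7,9}; box has {1,3,4,5,6,7,9} → only 8 remains.
(5,1) = 4: row 5 has {2,5,6,7,8,9}; col 1 has {1,2,3,8,9}; box has {2,3,6,7,8,9} → only 4 remains.
(5,5) = 3: row 5 has {2,4,5,6,7,8,9}; col 5 has {1,2,5,6,7,8,9}; box has {1,2,5,6,7,9} → only 3 remains.
(5,8) = 1: row 5 has {2,3,4,5,6,7,8,9}; col 8 has {4,5,6,7,8,9}; box has {2,4,5,6,8,9} → only 1 remains.
(6,1) = 5: row 6 has {2,6,9}; col 1 has {1,2,3,4,8,9}; box has {2,3,4,6,7,8,9} → only 5 remains.
(6,3) = 1: row 6 has {2,5,6,9}; col 3 has {2,4,6,7}; box has {2,3,4,5,6,7,8,9} → only 1 remains.
(6,4) = 8: row 6 has {1,2,5,6,9}; col 4 has {1,2,3,4,5,6,7,9}; box has {1,2,3,5,6,7,9} → only 8 remains.
(6,5) = 4: row 6 has {1,2,5,6,8,9}; col 5 has {1,2,3,5,6,7,8,9}; box has {1,2,3,5,6,7,8,9} → only 4 remains.
(6,7) = 7: row 6 has {1,2,4,5,6,8,9}; col 7 has {1,2,3,4,5,6,8,9}; box has {1,2,4,5,6,8,9} → only 7 remains.
(6,8) = 3: row 6 has {1,2,4,5,6,7,8,9}; col 8 has {1,4,5,6,7,8,9}; box has {1,2,4,5,6,7,8,9} → only 3 remains.
(7,3) = 9: row 7 has {1,2,3,4,5,6,7,8}; col 3 has {1,2,4,6,7}; box has {1,2,4,6,8} → only 9 remains.
(8,1) = 7: row 8 has {1,2,4,6,8,9}; col 1 has {1,2,3,4,5,8,9}; box has {1,2,4,6,8,9} → only 7 remains.
(8,2) = 3: row 8 has {1,2,4,6,7,8,9}; col 2 has {1,2,4,5,6,8,9}; box has {1,2,4,6,7,8,9} → only 3 remains.
(8,3) = 5: row 8 has {1,2,3,4,6,7,8,9}; col 3 has {1,2,4,6,7,9}; box has {1,2,3,4,6,7,8,9} → only 5 remains.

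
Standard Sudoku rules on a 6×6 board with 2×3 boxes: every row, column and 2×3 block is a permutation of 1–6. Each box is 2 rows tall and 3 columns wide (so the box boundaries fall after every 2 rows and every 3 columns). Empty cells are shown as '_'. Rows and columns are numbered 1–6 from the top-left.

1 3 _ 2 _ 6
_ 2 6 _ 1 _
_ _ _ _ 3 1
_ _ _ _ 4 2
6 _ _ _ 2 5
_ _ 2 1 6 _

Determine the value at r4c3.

1

r1c5 = 5 (sole candidate).
r1c3 = 4 (sole candidate).
r2c1 = 5 (sole candidate).
r3c3 = 5 (sole candidate).
r3c4 = 6 (sole candidate).
r4c1 = 3 (sole candidate).
r4c3 = 1: row 4 has {2,3,4}; col 3 has {2,4,5,6}; box has {3,5} → only 1 remains.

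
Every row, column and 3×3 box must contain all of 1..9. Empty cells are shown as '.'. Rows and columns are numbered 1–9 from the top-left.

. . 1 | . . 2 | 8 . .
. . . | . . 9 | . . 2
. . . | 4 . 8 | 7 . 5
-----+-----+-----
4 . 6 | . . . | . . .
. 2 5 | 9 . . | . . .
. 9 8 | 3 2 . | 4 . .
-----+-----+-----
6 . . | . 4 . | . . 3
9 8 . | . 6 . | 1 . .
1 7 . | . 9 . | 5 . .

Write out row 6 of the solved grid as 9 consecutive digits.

798326451

row 6, column 1 = 7: row 6 has {2,3,4,8,9}; col 1 has {1,4,6,9}; box has {2,4,5,6,8,9} → only 7 remains.
row 7, column 2 = 5 (sole candidate).
row 7, column 3 = 2 (sole candidate).
row 7, column 7 = 9 (sole candidate).
row 9, column 6 = 3 (sole candidate).
row 5, column 1 = 3 (sole candidate).
row 5, column 7 = 6 (sole candidate).
row 6, column 9 = 1: row 6 has {2,3,4,7,8,9}; col 9 has {2,3,5}; box has {4,6} → only 1 remains.
row 9, column 3 = 4 (sole candidate).
row 1, column 1 = 5 (sole candidate).
row 2, column 1 = 8 (sole candidate).
row 2, column 7 = 3 (sole candidate).
row 3, column 1 = 2 (sole candidate).
row 4, column 2 = 1 (sole candidate).
row 4, column 7 = 2 (sole candidate).
row 6, column 8 = 5: row 6 has {1,2,3,4,7,8,9}; col 8 has {}; box has {1,2,4,6} → only 5 remains.
row 8, column 3 = 3 (sole candidate).
row 2, column 3 = 7 (sole candidate).
row 3, column 3 = 9 (sole candidate).
row 6, column 6 = 6: row 6 has {1,2,3,4,5,7,8,9}; col 6 has {2,3,8,9}; box has {2,3,9} → only 6 remains.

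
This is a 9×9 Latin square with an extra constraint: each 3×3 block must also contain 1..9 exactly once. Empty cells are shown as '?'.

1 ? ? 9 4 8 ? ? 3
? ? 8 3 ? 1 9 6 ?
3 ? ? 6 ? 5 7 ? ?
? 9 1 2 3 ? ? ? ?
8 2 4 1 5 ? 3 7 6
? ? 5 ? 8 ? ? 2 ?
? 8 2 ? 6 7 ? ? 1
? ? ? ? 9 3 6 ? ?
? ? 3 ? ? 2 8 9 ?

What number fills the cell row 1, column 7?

2

row 1, column 8 = 5 (sole candidate).
row 3, column 2 = 4 (sole candidate).
row 3, column 3 = 9 (sole candidate).
row 3, column 5 = 2 (sole candidate).
row 3, column 9 = 8 (sole candidate).
row 5, column 6 = 9 (sole candidate).
row 8, column 3 = 7 (sole candidate).
row 8, column 8 = 4 (sole candidate).
row 9, column 5 = 1 (sole candidate).
row 1, column 3 = 6 (sole candidate).
row 1, column 7 = 2: row 1 has {1,3,4,5,6,8,9}; col 7 has {3,6,7,8,9}; box has {3,5,6,7,8,9} → only 2 remains.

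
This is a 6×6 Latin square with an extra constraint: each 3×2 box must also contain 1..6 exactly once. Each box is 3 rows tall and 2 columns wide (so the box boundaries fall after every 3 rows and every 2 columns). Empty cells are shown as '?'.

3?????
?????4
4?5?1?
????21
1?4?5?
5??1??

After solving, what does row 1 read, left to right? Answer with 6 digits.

312465

row 1, column 5 = 6: row 1 has {3}; col 5 has {1,2,5}; box has {1,4} → only 6 remains.
row 2, column 5 = 3: row 2 has {4}; col 5 has {1,2,5,6}; box has {1,4,6} → only 3 remains.
row 3, column 6 = 2: row 3 has {1,4,5}; col 6 has {1,4}; box has {1,3,4,6} → only 2 remains.
row 4, column 1 = 6: row 4 has {1,2}; col 1 has {1,3,4,5}; box has {1,5} → only 6 remains.
row 4, column 3 = 3: row 4 has {1,2,6}; col 3 has {4,5}; box has {1,4} → only 3 remains.
row 4, column 4 = 5: row 4 has {1,2,3,6}; col 4 has {1}; box has {1,3,4} → only 5 remains.
row 6, column 5 = 4: row 6 has {1,5}; col 5 has {1,2,3,5,6}; box has {1,2,5} → only 4 remains.
row 1, column 6 = 5: row 1 has {3,6}; col 6 has {1,2,4}; box has {1,2,3,4,6} → only 5 remains.
row 2, column 1 = 2: row 2 has {3,4}; col 1 has {1,3,4,5,6}; box has {3,4} → only 2 remains.
row 2, column 4 = 6: row 2 has {2,3,4}; col 4 has {1,5}; box has {5} → only 6 remains.
row 3, column 2 = 6: row 3 has {1,2,4,5}; col 2 has {}; box has {2,3,4} → only 6 remains.
row 3, column 4 = 3: row 3 has {1,2,4,5,6}; col 4 has {1,5,6}; box has {5,6} → only 3 remains.
row 4, column 2 = 4: row 4 has {1,2,3,5,6}; col 2 has {6}; box has {1,5,6} → only 4 remains.
row 5, column 4 = 2: row 5 has {1,4,5}; col 4 has {1,3,5,6}; box has {1,3,4,5} → only 2 remains.
row 6, column 3 = 6: row 6 has {1,4,5}; col 3 has {3,4,5}; box has {1,2,3,4,5} → only 6 remains.
row 6, column 6 = 3: row 6 has {1,4,5,6}; col 6 has {1,2,4,5}; box has {1,2,4,5} → only 3 remains.
row 1, column 2 = 1: row 1 has {3,5,6}; col 2 has {4,6}; box has {2,3,4,6} → only 1 remains.
row 1, column 3 = 2: row 1 has {1,3,5,6}; col 3 has {3,4,5,6}; box has {3,5,6} → only 2 remains.
row 1, column 4 = 4: row 1 has {1,2,3,5,6}; col 4 has {1,2,3,5,6}; box has {2,3,5,6} → only 4 remains.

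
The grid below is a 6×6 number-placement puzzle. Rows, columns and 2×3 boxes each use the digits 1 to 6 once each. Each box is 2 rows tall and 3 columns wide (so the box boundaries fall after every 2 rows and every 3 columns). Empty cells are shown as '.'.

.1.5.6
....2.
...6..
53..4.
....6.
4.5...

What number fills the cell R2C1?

R1C5 = 3 (sole candidate).
R5C2 = 2 (sole candidate).
R6C2 = 6 (sole candidate).
R6C5 = 1 (sole candidate).
R1C1 = 2 (sole candidate).
R1C3 = 4 (sole candidate).
R2C2 = 5 (sole candidate).
R3C1 = 1 (sole candidate).
R3C2 = 4 (sole candidate).
R3C3 = 2 (sole candidate).
R3C5 = 5 (sole candidate).
R3C6 = 3 (sole candidate).
R4C3 = 6 (sole candidate).
R5C1 = 3 (sole candidate).
R5C3 = 1 (sole candidate).
R5C4 = 4 (sole candidate).
R5C6 = 5 (sole candidate).
R6C6 = 2 (sole candidate).
R2C1 = 6: row 2 has {2,5}; col 1 has {1,2,3,4,5}; box has {1,2,4,5} → only 6 remains.

6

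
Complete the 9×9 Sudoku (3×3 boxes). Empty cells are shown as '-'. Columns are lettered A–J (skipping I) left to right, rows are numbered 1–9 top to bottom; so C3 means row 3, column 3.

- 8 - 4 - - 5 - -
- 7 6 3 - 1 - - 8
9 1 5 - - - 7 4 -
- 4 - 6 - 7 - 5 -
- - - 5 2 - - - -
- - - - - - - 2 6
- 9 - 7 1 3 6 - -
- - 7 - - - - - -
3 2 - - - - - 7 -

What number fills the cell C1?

A1 = 2 (sole candidate).
C1 = 3: row 1 has {2,4,5,8}; col 3 has {5,6,7}; box has {1,2,5,6,7,8,9} → only 3 remains.

3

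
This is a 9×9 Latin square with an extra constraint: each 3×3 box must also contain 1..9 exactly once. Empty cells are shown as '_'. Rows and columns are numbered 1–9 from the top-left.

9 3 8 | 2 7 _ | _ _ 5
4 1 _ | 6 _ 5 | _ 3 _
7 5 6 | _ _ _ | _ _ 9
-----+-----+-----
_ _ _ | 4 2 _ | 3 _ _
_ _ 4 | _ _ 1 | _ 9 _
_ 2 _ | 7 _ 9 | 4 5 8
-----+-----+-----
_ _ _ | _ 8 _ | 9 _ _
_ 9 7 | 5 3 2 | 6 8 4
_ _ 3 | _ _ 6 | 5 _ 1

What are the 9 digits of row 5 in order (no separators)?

R1C6 = 4 (sole candidate).
R1C7 = 1 (sole candidate).
R1C8 = 6 (sole candidate).
R2C3 = 2 (sole candidate).
R2C5 = 9 (sole candidate).
R2C9 = 7 (sole candidate).
R3C5 = 1 (sole candidate).
R4C6 = 8 (sole candidate).
R4C9 = 6 (sole candidate).
R5C4 = 3: row 5 has {1,4,9}; col 4 has {2,4,5,6,7}; box has {1,2,4,7,8,9} → only 3 remains.
R5C9 = 2: row 5 has {1,3,4,9}; col 9 has {1,4,5,6,7,8,9}; box has {3,4,5,6,8,9} → only 2 remains.
R6C3 = 1 (sole candidate).
R6C5 = 6 (sole candidate).
R7C3 = 5 (sole candidate).
R7C4 = 1 (sole candidate).
R7C6 = 7 (sole candidate).
R7C8 = 2 (sole candidate).
R7C9 = 3 (sole candidate).
R8C1 = 1 (sole candidate).
R9C4 = 9 (sole candidate).
R9C5 = 4 (sole candidate).
R9C8 = 7 (sole candidate).
R2C7 = 8 (sole candidate).
R3C4 = 8 (sole candidate).
R3C6 = 3 (sole candidate).
R3C7 = 2 (sole candidate).
R3C8 = 4 (sole candidate).
R4C1 = 5 (sole candidate).
R4C2 = 7 (sole candidate).
R4C3 = 9 (sole candidate).
R4C8 = 1 (sole candidate).
R5C5 = 5: row 5 has {1,2,3,4,9}; col 5 has {1,2,3,4,6,7,8,9}; box has {1,2,3,4,6,7,8,9} → only 5 remains.
R5C7 = 7: row 5 has {1,2,3,4,5,9}; col 7 has {1,2,3,4,5,6,8,9}; box has {1,2,3,4,5,6,8,9} → only 7 remains.
R6C1 = 3 (sole candidate).
R7C1 = 6 (sole candidate).
R7C2 = 4 (sole candidate).
R9C2 = 8 (sole candidate).
R5C1 = 8: row 5 has {1,2,3,4,5,7,9}; col 1 has {1,3,4,5,6,7,9}; box has {1,2,3,4,5,7,9} → only 8 remains.
R5C2 = 6: row 5 has {1,2,3,4,5,7,8,9}; col 2 has {1,2,3,4,5,7,8,9}; box has {1,2,3,4,5,7,8,9} → only 6 remains.

864351792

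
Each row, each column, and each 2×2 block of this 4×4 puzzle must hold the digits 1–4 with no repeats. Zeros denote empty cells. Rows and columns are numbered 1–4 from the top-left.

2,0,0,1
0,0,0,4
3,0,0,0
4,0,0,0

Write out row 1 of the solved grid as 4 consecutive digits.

2431

r1c3 = 3: row 1 has {1,2}; col 3 has {}; box has {1,4} → only 3 remains.
r2c1 = 1: row 2 has {4}; col 1 has {2,3,4}; box has {2} → only 1 remains.
r2c2 = 3: row 2 has {1,4}; col 2 has {}; box has {1,2} → only 3 remains.
r2c3 = 2: row 2 has {1,3,4}; col 3 has {3}; box has {1,3,4} → only 2 remains.
r3c4 = 2: row 3 has {3}; col 4 has {1,4}; box has {} → only 2 remains.
r4c3 = 1: row 4 has {4}; col 3 has {2,3}; box has {2} → only 1 remains.
r4c4 = 3: row 4 has {1,4}; col 4 has {1,2,4}; box has {1,2} → only 3 remains.
r1c2 = 4: row 1 has {1,2,3}; col 2 has {3}; box has {1,2,3} → only 4 remains.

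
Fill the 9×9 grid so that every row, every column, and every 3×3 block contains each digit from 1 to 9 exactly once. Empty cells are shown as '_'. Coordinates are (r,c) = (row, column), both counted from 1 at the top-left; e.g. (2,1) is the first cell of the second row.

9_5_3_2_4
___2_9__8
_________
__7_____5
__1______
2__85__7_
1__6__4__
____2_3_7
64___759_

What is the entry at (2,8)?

(7,9) = 2: row 7 has {1,4,6}; col 9 has {4,5,7,8}; box has {3,4,5,7,9} → only 2 remains.
(9,9) = 1: row 9 has {4,5,6,7,9}; col 9 has {2,4,5,7,8}; box has {2,3,4,5,7,9} → only 1 remains.
(7,8) = 8: row 7 has {1,2,4,6}; col 8 has {7,9}; box has {1,2,3,4,5,7,9} → only 8 remains.
(8,8) = 6: row 8 has {2,3,7}; col 8 has {7,8,9}; box has {1,2,3,4,5,7,8,9} → only 6 remains.
(9,4) = 3: row 9 has {1,4,5,6,7,9}; col 4 has {2,6,8}; box has {2,6,7} → only 3 remains.
(9,5) = 8: row 9 has {1,3,4,5,6,7,9}; col 5 has {2,3,5}; box has {2,3,6,7} → only 8 remains.
(1,8) = 1: row 1 has {2,3,4,5,9}; col 8 has {6,7,8,9}; box has {2,4,8} → only 1 remains.
(7,5) = 9: row 7 has {1,2,4,6,8}; col 5 has {2,3,5,8}; box has {2,3,6,7,8} → only 9 remains.
(7,6) = 5: row 7 has {1,2,4,6,8,9}; col 6 has {7,9}; box has {2,3,6,7,8,9} → only 5 remains.
(9,3) = 2: row 9 has {1,3,4,5,6,7,8,9}; col 3 has {1,5,7}; box has {1,4,6} → only 2 remains.
(1,4) = 7: row 1 has {1,2,3,4,5,9}; col 4 has {2,3,6,8}; box has {2,3,9} → only 7 remains.
(7,3) = 3: row 7 has {1,2,4,5,6,8,9}; col 3 has {1,2,5,7}; box has {1,2,4,6} → only 3 remains.
(7,2) = 7: row 7 has {1,2,3,4,5,6,8,9}; col 2 has {4}; box has {1,2,3,4,6} → only 7 remains.
(2,8) = 5: in row 2, 5 can only go here (every other open cell in that row sees a 5).

5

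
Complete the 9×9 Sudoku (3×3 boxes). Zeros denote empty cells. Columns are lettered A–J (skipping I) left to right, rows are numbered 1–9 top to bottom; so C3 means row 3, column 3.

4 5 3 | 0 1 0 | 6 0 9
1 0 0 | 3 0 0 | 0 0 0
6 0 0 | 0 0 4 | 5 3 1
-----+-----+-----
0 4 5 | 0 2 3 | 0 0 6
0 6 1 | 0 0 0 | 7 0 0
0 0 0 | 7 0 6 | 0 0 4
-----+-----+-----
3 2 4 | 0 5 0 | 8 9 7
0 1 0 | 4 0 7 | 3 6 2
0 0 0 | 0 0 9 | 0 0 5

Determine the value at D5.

5

J2 = 8: row 2 has {1,3}; col 9 has {1,2,4,5,6,7,9}; box has {1,3,5,6,9} → only 8 remains.
J5 = 3: row 5 has {1,6,7}; col 9 has {1,2,4,5,6,7,8,9}; box has {4,6,7} → only 3 remains.
F7 = 1: row 7 has {2,3,4,5,7,8,9}; col 6 has {3,4,6,7,9}; box has {4,5,7,9} → only 1 remains.
E8 = 8: row 8 has {1,2,3,4,6,7}; col 5 has {1,2,5}; box has {1,4,5,7,9} → only 8 remains.
E6 = 9: row 6 has {4,6,7}; col 5 has {1,2,5,8}; box has {2,3,6,7} → only 9 remains.
D7 = 6: row 7 has {1,2,3,4,5,7,8,9}; col 4 has {3,4,7}; box has {1,4,5,7,8,9} → only 6 remains.
C8 = 9: row 8 has {1,2,3,4,6,7,8}; col 3 has {1,3,4,5}; box has {1,2,3,4} → only 9 remains.
D9 = 2: row 9 has {5,9}; col 4 has {3,4,6,7}; box has {1,4,5,6,7,8,9} → only 2 remains.
E9 = 3: row 9 has {2,5,9}; col 5 has {1,2,5,8,9}; box has {1,2,4,5,6,7,8,9} → only 3 remains.
D1 = 8: row 1 has {1,3,4,5,6,9}; col 4 has {2,3,4,6,7}; box has {1,3,4} → only 8 remains.
F1 = 2: row 1 has {1,3,4,5,6,8,9}; col 6 has {1,3,4,6,7,9}; box has {1,3,4,8} → only 2 remains.
H1 = 7: row 1 has {1,2,3,4,5,6,8,9}; col 8 has {3,6,9}; box has {1,3,5,6,8,9} → only 7 remains.
F2 = 5: row 2 has {1,3,8}; col 6 has {1,2,3,4,6,7,9}; box has {1,2,3,4,8} → only 5 remains.
D3 = 9: row 3 has {1,3,4,5,6}; col 4 has {2,3,4,6,7,8}; box has {1,2,3,4,5,8} → only 9 remains.
E3 = 7: row 3 has {1,3,4,5,6,9}; col 5 has {1,2,3,5,8,9}; box has {1,2,3,4,5,8,9} → only 7 remains.
D4 = 1: row 4 has {2,3,4,5,6}; col 4 has {2,3,4,6,7,8,9}; box has {2,3,6,7,9} → only 1 remains.
G4 = 9: row 4 has {1,2,3,4,5,6}; col 7 has {3,5,6,7,8}; box has {3,4,6,7} → only 9 remains.
H4 = 8: row 4 has {1,2,3,4,5,6,9}; col 8 has {3,6,7,9}; box has {3,4,6,7,9} → only 8 remains.
D5 = 5: row 5 has {1,3,6,7}; col 4 has {1,2,3,4,6,7,8,9}; box has {1,2,3,6,7,9} → only 5 remains.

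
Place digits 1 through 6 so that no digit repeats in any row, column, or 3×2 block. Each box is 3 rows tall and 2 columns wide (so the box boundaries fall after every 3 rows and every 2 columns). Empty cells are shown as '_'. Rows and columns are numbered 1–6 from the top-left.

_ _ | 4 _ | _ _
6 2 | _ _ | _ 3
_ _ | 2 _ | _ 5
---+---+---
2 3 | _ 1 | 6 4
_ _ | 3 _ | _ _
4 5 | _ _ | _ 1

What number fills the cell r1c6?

r1c2 = 1: row 1 has {4}; col 2 has {2,3,5}; box has {2,6} → only 1 remains.
r1c5 = 2: row 1 has {1,4}; col 5 has {6}; box has {3,5} → only 2 remains.
r1c6 = 6: row 1 has {1,2,4}; col 6 has {1,3,4,5}; box has {2,3,5} → only 6 remains.

6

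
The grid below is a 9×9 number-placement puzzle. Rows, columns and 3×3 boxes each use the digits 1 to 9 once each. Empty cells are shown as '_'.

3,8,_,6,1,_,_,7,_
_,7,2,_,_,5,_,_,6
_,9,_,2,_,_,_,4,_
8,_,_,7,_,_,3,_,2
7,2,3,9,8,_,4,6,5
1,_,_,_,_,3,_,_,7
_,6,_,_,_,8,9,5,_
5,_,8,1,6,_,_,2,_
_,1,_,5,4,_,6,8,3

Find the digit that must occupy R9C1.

9

R1C9 = 9: row 1 has {1,3,6,7,8}; col 9 has {2,3,5,6,7}; box has {4,6,7} → only 9 remains.
R2C1 = 4: row 2 has {2,5,6,7}; col 1 has {1,3,5,7,8}; box has {2,3,7,8,9} → only 4 remains.
R3C1 = 6: row 3 has {2,4,9}; col 1 has {1,3,4,5,7,8}; box has {2,3,4,7,8,9} → only 6 remains.
R3C6 = 7: row 3 has {2,4,6,9}; col 6 has {3,5,8}; box has {1,2,5,6} → only 7 remains.
R4C5 = 5: row 4 has {2,3,7,8}; col 5 has {1,4,6,8}; box has {3,7,8,9} → only 5 remains.
R5C6 = 1: row 5 has {2,3,4,5,6,7,8,9}; col 6 has {3,5,7,8}; box has {3,5,7,8,9} → only 1 remains.
R6C4 = 4: row 6 has {1,3,7}; col 4 has {1,2,5,6,7,9}; box has {1,3,5,7,8,9} → only 4 remains.
R6C5 = 2: row 6 has {1,3,4,7}; col 5 has {1,4,5,6,8}; box has {1,3,4,5,7,8,9} → only 2 remains.
R6C7 = 8: row 6 has {1,2,3,4,7}; col 7 has {3,4,6,9}; box has {2,3,4,5,6,7} → only 8 remains.
R6C8 = 9: row 6 has {1,2,3,4,7,8}; col 8 has {2,4,5,6,7,8}; box has {2,3,4,5,6,7,8} → only 9 remains.
R7C1 = 2: row 7 has {5,6,8,9}; col 1 has {1,3,4,5,6,7,8}; box has {1,5,6,8} → only 2 remains.
R7C4 = 3: row 7 has {2,5,6,8,9}; col 4 has {1,2,4,5,6,7,9}; box has {1,4,5,6,8} → only 3 remains.
R7C5 = 7: row 7 has {2,3,5,6,8,9}; col 5 has {1,2,4,5,6,8}; box has {1,3,4,5,6,8} → only 7 remains.
R8C6 = 9: row 8 has {1,2,5,6,8}; col 6 has {1,3,5,7,8}; box has {1,3,4,5,6,7,8} → only 9 remains.
R8C7 = 7: row 8 has {1,2,5,6,8,9}; col 7 has {3,4,6,8,9}; box has {2,3,5,6,8,9} → only 7 remains.
R8C9 = 4: row 8 has {1,2,5,6,7,8,9}; col 9 has {2,3,5,6,7,9}; box has {2,3,5,6,7,8,9} → only 4 remains.
R9C1 = 9: row 9 has {1,3,4,5,6,8}; col 1 has {1,2,3,4,5,6,7,8}; box has {1,2,5,6,8} → only 9 remains.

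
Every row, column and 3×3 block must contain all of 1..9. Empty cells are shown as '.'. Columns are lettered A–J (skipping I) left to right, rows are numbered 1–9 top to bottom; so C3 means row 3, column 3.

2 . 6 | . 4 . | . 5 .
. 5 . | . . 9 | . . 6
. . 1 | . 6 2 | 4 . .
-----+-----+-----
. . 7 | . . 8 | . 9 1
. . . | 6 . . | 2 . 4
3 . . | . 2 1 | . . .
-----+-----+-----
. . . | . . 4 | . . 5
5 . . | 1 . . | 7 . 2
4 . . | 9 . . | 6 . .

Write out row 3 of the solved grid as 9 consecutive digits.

A4 = 6: row 4 has {1,7,8,9}; col 1 has {2,3,4,5}; box has {3,7} → only 6 remains.
G1 = 1: in row 1, 1 can only go here (every other open cell in that row sees a 1).
E2 = 1: in row 2, 1 can only go here (every other open cell in that row sees a 1).
H2 = 2: in row 2, 2 can only go here (every other open cell in that row sees a 2).
C2 = 4: in row 2, 4 can only go here (every other open cell in that row sees a 4).
D3 = 5: in row 3, 5 can only go here (every other open cell in that row sees a 5).
B4 = 2: in row 4, 2 can only go here (every other open cell in that row sees a 2).
D4 = 4: in row 4, 4 can only go here (every other open cell in that row sees a 4).
D6 = 7: row 6 has {1,2,3}; col 4 has {1,4,5,6,9}; box has {1,2,4,6,8} → only 7 remains.
J6 = 8: row 6 has {1,2,3,7}; col 9 has {1,2,4,5,6}; box has {1,2,4,9} → only 8 remains.
J9 = 3: row 9 has {4,6,9}; col 9 has {1,2,4,5,6,8}; box has {2,5,6,7} → only 3 remains.
G6 = 5: row 6 has {1,2,3,7,8}; col 7 has {1,2,4,6,7}; box has {1,2,4,8,9} → only 5 remains.
H6 = 6: row 6 has {1,2,3,5,7,8}; col 8 has {2,5,9}; box has {1,2,4,5,8,9} → only 6 remains.
G4 = 3: row 4 has {1,2,4,6,7,8,9}; col 7 has {1,2,4,5,6,7}; box has {1,2,4,5,6,8,9} → only 3 remains.
H5 = 7: row 5 has {2,4,6}; col 8 has {2,5,6,9}; box has {1,2,3,4,5,6,8,9} → only 7 remains.
C6 = 9: row 6 has {1,2,3,5,6,7,8}; col 3 has {1,4,6,7}; box has {2,3,6,7} → only 9 remains.
G2 = 8: row 2 has {1,2,4,5,6,9}; col 7 has {1,2,3,4,5,6,7}; box has {1,2,4,5,6} → only 8 remains.
H3 = 3: row 3 has {1,2,4,5,6}; col 8 has {2,5,6,7,9}; box has {1,2,4,5,6,8} → only 3 remains.
E4 = 5: row 4 has {1,2,3,4,6,7,8,9}; col 5 has {1,2,4,6}; box has {1,2,4,6,7,8} → only 5 remains.
F5 = 3: row 5 has {2,4,6,7}; col 6 has {1,2,4,8,9}; box has {1,2,4,5,6,7,8} → only 3 remains.
B6 = 4: row 6 has {1,2,3,5,6,7,8,9}; col 2 has {2,5}; box has {2,3,6,7,9} → only 4 remains.
G7 = 9: row 7 has {4,5}; col 7 has {1,2,3,4,5,6,7,8}; box has {2,3,5,6,7} → only 9 remains.
F8 = 6: row 8 has {1,2,5,7}; col 6 has {1,2,3,4,8,9}; box has {1,4,9} → only 6 remains.
F1 = 7: row 1 has {1,2,4,5,6}; col 6 has {1,2,3,4,6,8,9}; box has {1,2,4,5,6,9} → only 7 remains.
J1 = 9: row 1 has {1,2,4,5,6,7}; col 9 has {1,2,3,4,5,6,8}; box has {1,2,3,4,5,6,8} → only 9 remains.
A2 = 7: row 2 has {1,2,4,5,6,8,9}; col 1 has {2,3,4,5,6}; box has {1,2,4,5,6} → only 7 remains.
D2 = 3: row 2 has {1,2,4,5,6,7,8,9}; col 4 has {1,4,5,6,7,9}; box has {1,2,4,5,6,7,9} → only 3 remains.
J3 = 7: row 3 has {1,2,3,4,5,6}; col 9 has {1,2,3,4,5,6,8,9}; box has {1,2,3,4,5,6,8,9} → only 7 remains.
E5 = 9: row 5 has {2,3,4,6,7}; col 5 has {1,2,4,5,6}; box has {1,2,3,4,5,6,7,8} → only 9 remains.
F9 = 5: row 9 has {3,4,6,9}; col 6 has {1,2,3,4,6,7,8,9}; box has {1,4,6,9} → only 5 remains.
D1 = 8: row 1 has {1,2,4,5,6,7,9}; col 4 has {1,3,4,5,6,7,9}; box has {1,2,3,4,5,6,7,9} → only 8 remains.
D7 = 2: row 7 has {4,5,9}; col 4 has {1,3,4,5,6,7,8,9}; box has {1,4,5,6,9} → only 2 remains.
B1 = 3: row 1 has {1,2,4,5,6,7,8,9}; col 2 has {2,4,5}; box has {1,2,4,5,6,7} → only 3 remains.
C5 = 5: in row 5, 5 can only go here (every other open cell in that row sees a 5).
B7 = 6: in row 7, 6 can only go here (every other open cell in that row sees a 6).
E7 = 7: in row 7, 7 can only go here (every other open cell in that row sees a 7).
E9 = 8: row 9 has {3,4,5,6,9}; col 5 has {1,2,4,5,6,7,9}; box has {1,2,4,5,6,7,9} → only 8 remains.
H9 = 1: row 9 has {3,4,5,6,8,9}; col 8 has {2,3,5,6,7,9}; box has {2,3,5,6,7,9} → only 1 remains.
H7 = 8: row 7 has {2,4,5,6,7,9}; col 8 has {1,2,3,5,6,7,9}; box has {1,2,3,5,6,7,9} → only 8 remains.
E8 = 3: row 8 has {1,2,5,6,7}; col 5 has {1,2,4,5,6,7,8,9}; box has {1,2,4,5,6,7,8,9} → only 3 remains.
H8 = 4: row 8 has {1,2,3,5,6,7}; col 8 has {1,2,3,5,6,7,8,9}; box has {1,2,3,5,6,7,8,9} → only 4 remains.
B9 = 7: row 9 has {1,3,4,5,6,8,9}; col 2 has {2,3,4,5,6}; box has {4,5,6} → only 7 remains.
C9 = 2: row 9 has {1,3,4,5,6,7,8,9}; col 3 has {1,4,5,6,7,9}; box has {4,5,6,7} → only 2 remains.
A7 = 1: row 7 has {2,4,5,6,7,8,9}; col 1 has {2,3,4,5,6,7}; box has {2,4,5,6,7} → only 1 remains.
C7 = 3: row 7 has {1,2,4,5,6,7,8,9}; col 3 has {1,2,4,5,6,7,9}; box has {1,2,4,5,6,7} → only 3 remains.
C8 = 8: row 8 has {1,2,3,4,5,6,7}; col 3 has {1,2,3,4,5,6,7,9}; box has {1,2,3,4,5,6,7} → only 8 remains.
A5 = 8: row 5 has {2,3,4,5,6,7,9}; col 1 has {1,2,3,4,5,6,7}; box has {2,3,4,5,6,7,9} → only 8 remains.
B5 = 1: row 5 has {2,3,4,5,6,7,8,9}; col 2 has {2,3,4,5,6,7}; box has {2,3,4,5,6,7,8,9} → only 1 remains.
B8 = 9: row 8 has {1,2,3,4,5,6,7,8}; col 2 has {1,2,3,4,5,6,7}; box has {1,2,3,4,5,6,7,8} → only 9 remains.
A3 = 9: row 3 has {1,2,3,4,5,6,7}; col 1 has {1,2,3,4,5,6,7,8}; box has {1,2,3,4,5,6,7} → only 9 remains.
B3 = 8: row 3 has {1,2,3,4,5,6,7,9}; col 2 has {1,2,3,4,5,6,7,9}; box has {1,2,3,4,5,6,7,9} → only 8 remains.

981562437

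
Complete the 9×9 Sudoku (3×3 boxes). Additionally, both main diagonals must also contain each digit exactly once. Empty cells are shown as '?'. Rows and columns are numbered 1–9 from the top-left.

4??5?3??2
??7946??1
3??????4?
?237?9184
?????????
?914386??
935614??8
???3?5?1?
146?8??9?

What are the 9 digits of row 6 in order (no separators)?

591438627

row 1, column 5 = 7: row 1 has {2,3,4,5}; col 5 has {1,3,4,8}; box has {3,4,5,6,9} → only 7 remains.
row 1, column 8 = 6: row 1 has {2,3,4,5,7}; col 8 has {1,4,8,9}; box has {1,2,4} → only 6 remains.
row 2, column 2 = 5: row 2 has {1,4,6,7,9}; col 2 has {2,3,4,9}; box has {3,4,7}; main diagonal has {1,4,7,8} → only 5 remains.
row 2, column 8 = 3: row 2 has {1,4,5,6,7,9}; col 8 has {1,4,6,8,9}; box has {1,2,4,6}; anti-diagonal has {1,2,4,5,9} → only 3 remains.
row 3, column 5 = 2: row 3 has {3,4}; col 5 has {1,3,4,7,8}; box has {3,4,5,6,7,9} → only 2 remains.
row 3, column 6 = 1: row 3 has {2,3,4}; col 6 has {3,4,5,6,8,9}; box has {2,3,4,5,6,7,9} → only 1 remains.
row 5, column 5 = 6: row 5 has {}; col 5 has {1,2,3,4,7,8}; box has {3,4,7,8,9}; main diagonal has {1,4,5,7,8}; anti-diagonal has {1,2,3,4,5,9} → only 6 remains.
row 5, column 6 = 2: row 5 has {6}; col 6 has {1,3,4,5,6,8,9}; box has {3,4,6,7,8,9} → only 2 remains.
row 7, column 7 = 2: row 7 has {1,3,4,5,6,8,9}; col 7 has {1,6}; box has {1,8,9}; main diagonal has {1,4,5,6,7,8} → only 2 remains.
row 7, column 8 = 7: row 7 has {1,2,3,4,5,6,8,9}; col 8 has {1,3,4,6,8,9}; box has {1,2,8,9} → only 7 remains.
row 8, column 5 = 9: row 8 has {1,3,5}; col 5 has {1,2,3,4,6,7,8}; box has {1,3,4,5,6,8} → only 9 remains.
row 8, column 7 = 4: row 8 has {1,3,5,9}; col 7 has {1,2,6}; box has {1,2,7,8,9} → only 4 remains.
row 8, column 9 = 6: row 8 has {1,3,4,5,9}; col 9 has {1,2,4,8}; box has {1,2,4,7,8,9} → only 6 remains.
row 9, column 4 = 2: row 9 has {1,4,6,8,9}; col 4 has {3,4,5,6,7,9}; box has {1,3,4,5,6,8,9} → only 2 remains.
row 9, column 6 = 7: row 9 has {1,2,4,6,8,9}; col 6 has {1,2,3,4,5,6,8,9}; box has {1,2,3,4,5,6,8,9} → only 7 remains.
row 9, column 9 = 3: row 9 has {1,2,4,6,7,8,9}; col 9 has {1,2,4,6,8}; box has {1,2,4,6,7,8,9}; main diagonal has {1,2,4,5,6,7,8} → only 3 remains.
row 2, column 7 = 8: row 2 has {1,3,4,5,6,7,9}; col 7 has {1,2,4,6}; box has {1,2,3,4,6} → only 8 remains.
row 3, column 3 = 9: row 3 has {1,2,3,4}; col 3 has {1,3,5,6,7}; box has {3,4,5,7}; main diagonal has {1,2,3,4,5,6,7,8} → only 9 remains.
row 3, column 4 = 8: row 3 has {1,2,3,4,9}; col 4 has {2,3,4,5,6,7,9}; box has {1,2,3,4,5,6,7,9} → only 8 remains.
row 3, column 7 = 7: row 3 has {1,2,3,4,8,9}; col 7 has {1,2,4,6,8}; box has {1,2,3,4,6,8}; anti-diagonal has {1,2,3,4,5,6,9} → only 7 remains.
row 3, column 9 = 5: row 3 has {1,2,3,4,7,8,9}; col 9 has {1,2,3,4,6,8}; box has {1,2,3,4,6,7,8} → only 5 remains.
row 4, column 5 = 5: row 4 has {1,2,3,4,7,8,9}; col 5 has {1,2,3,4,6,7,8,9}; box has {2,3,4,6,7,8,9} → only 5 remains.
row 5, column 4 = 1: row 5 has {2,6}; col 4 has {2,3,4,5,6,7,8,9}; box has {2,3,4,5,6,7,8,9} → only 1 remains.
row 5, column 8 = 5: row 5 has {1,2,6}; col 8 has {1,3,4,6,7,8,9}; box has {1,4,6,8} → only 5 remains.
row 6, column 8 = 2: row 6 has {1,3,4,6,8,9}; col 8 has {1,3,4,5,6,7,8,9}; box has {1,4,5,6,8} → only 2 remains.
row 6, column 9 = 7: row 6 has {1,2,3,4,6,8,9}; col 9 has {1,2,3,4,5,6,8}; box has {1,2,4,5,6,8} → only 7 remains.
row 8, column 2 = 8: row 8 has {1,3,4,5,6,9}; col 2 has {2,3,4,5,9}; box has {1,3,4,5,6,9}; anti-diagonal has {1,2,3,4,5,6,7,9} → only 8 remains.
row 8, column 3 = 2: row 8 has {1,3,4,5,6,8,9}; col 3 has {1,3,5,6,7,9}; box has {1,3,4,5,6,8,9} → only 2 remains.
row 9, column 7 = 5: row 9 has {1,2,3,4,6,7,8,9}; col 7 has {1,2,4,6,7,8}; box has {1,2,3,4,6,7,8,9} → only 5 remains.
row 1, column 2 = 1: row 1 has {2,3,4,5,6,7}; col 2 has {2,3,4,5,8,9}; box has {3,4,5,7,9} → only 1 remains.
row 1, column 3 = 8: row 1 has {1,2,3,4,5,6,7}; col 3 has {1,2,3,5,6,7,9}; box has {1,3,4,5,7,9} → only 8 remains.
row 1, column 7 = 9: row 1 has {1,2,3,4,5,6,7,8}; col 7 has {1,2,4,5,6,7,8}; box has {1,2,3,4,5,6,7,8} → only 9 remains.
row 2, column 1 = 2: row 2 has {1,3,4,5,6,7,8,9}; col 1 has {1,3,4,9}; box has {1,3,4,5,7,8,9} → only 2 remains.
row 3, column 2 = 6: row 3 has {1,2,3,4,5,7,8,9}; col 2 has {1,2,3,4,5,8,9}; box has {1,2,3,4,5,7,8,9} → only 6 remains.
row 4, column 1 = 6: row 4 has {1,2,3,4,5,7,8,9}; col 1 has {1,2,3,4,9}; box has {1,2,3,9} → only 6 remains.
row 5, column 2 = 7: row 5 has {1,2,5,6}; col 2 has {1,2,3,4,5,6,8,9}; box has {1,2,3,6,9} → only 7 remains.
row 5, column 3 = 4: row 5 has {1,2,5,6,7}; col 3 has {1,2,3,5,6,7,8,9}; box has {1,2,3,6,7,9} → only 4 remains.
row 5, column 7 = 3: row 5 has {1,2,4,5,6,7}; col 7 has {1,2,4,5,6,7,8,9}; box has {1,2,4,5,6,7,8} → only 3 remains.
row 5, column 9 = 9: row 5 has {1,2,3,4,5,6,7}; col 9 has {1,2,3,4,5,6,7,8}; box has {1,2,3,4,5,6,7,8} → only 9 remains.
row 6, column 1 = 5: row 6 has {1,2,3,4,6,7,8,9}; col 1 has {1,2,3,4,6,9}; box has {1,2,3,4,6,7,9} → only 5 remains.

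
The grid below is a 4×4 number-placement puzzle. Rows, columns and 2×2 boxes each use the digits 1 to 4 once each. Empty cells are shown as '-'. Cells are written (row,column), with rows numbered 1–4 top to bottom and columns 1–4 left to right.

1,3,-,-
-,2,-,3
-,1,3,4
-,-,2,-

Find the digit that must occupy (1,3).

(1,3) = 4: row 1 has {1,3}; col 3 has {2,3}; box has {3} → only 4 remains.

4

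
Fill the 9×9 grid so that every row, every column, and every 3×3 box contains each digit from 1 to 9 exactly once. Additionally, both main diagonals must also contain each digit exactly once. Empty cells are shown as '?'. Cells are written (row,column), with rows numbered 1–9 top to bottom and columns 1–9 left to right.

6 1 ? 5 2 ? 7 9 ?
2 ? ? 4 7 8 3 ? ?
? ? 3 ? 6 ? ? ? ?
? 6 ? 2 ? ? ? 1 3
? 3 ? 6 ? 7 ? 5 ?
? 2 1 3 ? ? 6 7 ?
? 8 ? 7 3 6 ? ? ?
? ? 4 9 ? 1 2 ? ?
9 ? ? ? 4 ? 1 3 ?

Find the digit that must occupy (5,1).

(1,3) = 8: row 1 has {1,2,5,6,7,9}; col 3 has {1,3,4}; box has {1,2,3,6} → only 8 remains.
(1,6) = 3: row 1 has {1,2,5,6,7,8,9}; col 6 has {1,6,7,8}; box has {2,4,5,6,7,8} → only 3 remains.
(1,9) = 4: row 1 has {1,2,3,5,6,7,8,9}; col 9 has {3}; box has {3,7,9}; anti-diagonal has {3,9} → only 4 remains.
(2,8) = 6: row 2 has {2,3,4,7,8}; col 8 has {1,3,5,7,9}; box has {3,4,7,9}; anti-diagonal has {3,4,9} → only 6 remains.
(3,4) = 1: row 3 has {3,6}; col 4 has {2,3,4,5,6,7,9}; box has {2,3,4,5,6,7,8} → only 1 remains.
(3,6) = 9: row 3 has {1,3,6}; col 6 has {1,3,6,7,8}; box has {1,2,3,4,5,6,7,8} → only 9 remains.
(4,6) = 5: row 4 has {1,2,3,6}; col 6 has {1,3,6,7,8,9}; box has {2,3,6,7}; anti-diagonal has {3,4,6,9} → only 5 remains.
(5,3) = 9: row 5 has {3,5,6,7}; col 3 has {1,3,4,8}; box has {1,2,3,6} → only 9 remains.
(6,6) = 4: row 6 has {1,2,3,6,7}; col 6 has {1,3,5,6,7,8,9}; box has {2,3,5,6,7}; main diagonal has {2,3,6} → only 4 remains.
(7,3) = 2: row 7 has {3,6,7,8}; col 3 has {1,3,4,8,9}; box has {4,8,9}; anti-diagonal has {3,4,5,6,9} → only 2 remains.
(7,8) = 4: row 7 has {2,3,6,7,8}; col 8 has {1,3,5,6,7,9}; box has {1,2,3} → only 4 remains.
(8,2) = 7: row 8 has {1,2,4,9}; col 2 has {1,2,3,6,8}; box has {2,4,8,9}; anti-diagonal has {2,3,4,5,6,9} → only 7 remains.
(8,8) = 8: row 8 has {1,2,4,7,9}; col 8 has {1,3,4,5,6,7,9}; box has {1,2,3,4}; main diagonal has {2,3,4,6} → only 8 remains.
(9,2) = 5: row 9 has {1,3,4,9}; col 2 has {1,2,3,6,7,8}; box has {2,4,7,8,9} → only 5 remains.
(9,3) = 6: row 9 has {1,3,4,5,9}; col 3 has {1,2,3,4,8,9}; box has {2,4,5,7,8,9} → only 6 remains.
(9,4) = 8: row 9 has {1,3,4,5,6,9}; col 4 has {1,2,3,4,5,6,7,9}; box has {1,3,4,6,7,9} → only 8 remains.
(9,6) = 2: row 9 has {1,3,4,5,6,8,9}; col 6 has {1,3,4,5,6,7,8,9}; box has {1,3,4,6,7,8,9} → only 2 remains.
(9,9) = 7: row 9 has {1,2,3,4,5,6,8,9}; col 9 has {3,4}; box has {1,2,3,4,8}; main diagonal has {2,3,4,6,8} → only 7 remains.
(2,2) = 9: row 2 has {2,3,4,6,7,8}; col 2 has {1,2,3,5,6,7,8}; box has {1,2,3,6,8}; main diagonal has {2,3,4,6,7,8} → only 9 remains.
(2,3) = 5: row 2 has {2,3,4,6,7,8,9}; col 3 has {1,2,3,4,6,8,9}; box has {1,2,3,6,8,9} → only 5 remains.
(2,9) = 1: row 2 has {2,3,4,5,6,7,8,9}; col 9 has {3,4,7}; box has {3,4,6,7,9} → only 1 remains.
(3,2) = 4: row 3 has {1,3,6,9}; col 2 has {1,2,3,5,6,7,8,9}; box has {1,2,3,5,6,8,9} → only 4 remains.
(3,7) = 8: row 3 has {1,3,4,6,9}; col 7 has {1,2,3,6,7}; box has {1,3,4,6,7,9}; anti-diagonal has {2,3,4,5,6,7,9} → only 8 remains.
(3,8) = 2: row 3 has {1,3,4,6,8,9}; col 8 has {1,3,4,5,6,7,8,9}; box has {1,3,4,6,7,8,9} → only 2 remains.
(3,9) = 5: row 3 has {1,2,3,4,6,8,9}; col 9 has {1,3,4,7}; box has {1,2,3,4,6,7,8,9} → only 5 remains.
(4,3) = 7: row 4 has {1,2,3,5,6}; col 3 has {1,2,3,4,5,6,8,9}; box has {1,2,3,6,9} → only 7 remains.
(5,5) = 1: row 5 has {3,5,6,7,9}; col 5 has {2,3,4,6,7}; box has {2,3,4,5,6,7}; main diagonal has {2,3,4,6,7,8,9}; anti-diagonal has {2,3,4,5,6,7,8,9} → only 1 remains.
(5,7) = 4: row 5 has {1,3,5,6,7,9}; col 7 has {1,2,3,6,7,8}; box has {1,3,5,6,7} → only 4 remains.
(7,1) = 1: row 7 has {2,3,4,6,7,8}; col 1 has {2,6,9}; box has {2,4,5,6,7,8,9} → only 1 remains.
(7,7) = 5: row 7 has {1,2,3,4,6,7,8}; col 7 has {1,2,3,4,6,7,8}; box has {1,2,3,4,7,8}; main diagonal has {1,2,3,4,6,7,8,9} → only 5 remains.
(7,9) = 9: row 7 has {1,2,3,4,5,6,7,8}; col 9 has {1,3,4,5,7}; box has {1,2,3,4,5,7,8} → only 9 remains.
(8,1) = 3: row 8 has {1,2,4,7,8,9}; col 1 has {1,2,6,9}; box has {1,2,4,5,6,7,8,9} → only 3 remains.
(8,5) = 5: row 8 has {1,2,3,4,7,8,9}; col 5 has {1,2,3,4,6,7}; box has {1,2,3,4,6,7,8,9} → only 5 remains.
(8,9) = 6: row 8 has {1,2,3,4,5,7,8,9}; col 9 has {1,3,4,5,7,9}; box has {1,2,3,4,5,7,8,9} → only 6 remains.
(3,1) = 7: row 3 has {1,2,3,4,5,6,8,9}; col 1 has {1,2,3,6,9}; box has {1,2,3,4,5,6,8,9} → only 7 remains.
(4,7) = 9: row 4 has {1,2,3,5,6,7}; col 7 has {1,2,3,4,5,6,7,8}; box has {1,3,4,5,6,7} → only 9 remains.
(5,1) = 8: row 5 has {1,3,4,5,6,7,9}; col 1 has {1,2,3,6,7,9}; box has {1,2,3,6,7,9} → only 8 remains.

8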